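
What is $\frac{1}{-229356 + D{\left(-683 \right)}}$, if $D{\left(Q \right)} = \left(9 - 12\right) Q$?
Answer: $- \frac{1}{227307} \approx -4.3993 \cdot 10^{-6}$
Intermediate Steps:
$D{\left(Q \right)} = - 3 Q$
$\frac{1}{-229356 + D{\left(-683 \right)}} = \frac{1}{-229356 - -2049} = \frac{1}{-229356 + 2049} = \frac{1}{-227307} = - \frac{1}{227307}$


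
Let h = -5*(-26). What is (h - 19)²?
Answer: 12321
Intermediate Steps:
h = 130
(h - 19)² = (130 - 19)² = 111² = 12321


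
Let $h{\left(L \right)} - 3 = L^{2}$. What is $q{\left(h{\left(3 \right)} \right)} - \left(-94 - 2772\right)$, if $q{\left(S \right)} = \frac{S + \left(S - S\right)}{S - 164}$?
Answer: $\frac{108905}{38} \approx 2865.9$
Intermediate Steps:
$h{\left(L \right)} = 3 + L^{2}$
$q{\left(S \right)} = \frac{S}{-164 + S}$ ($q{\left(S \right)} = \frac{S + 0}{-164 + S} = \frac{S}{-164 + S}$)
$q{\left(h{\left(3 \right)} \right)} - \left(-94 - 2772\right) = \frac{3 + 3^{2}}{-164 + \left(3 + 3^{2}\right)} - \left(-94 - 2772\right) = \frac{3 + 9}{-164 + \left(3 + 9\right)} - \left(-94 - 2772\right) = \frac{12}{-164 + 12} - -2866 = \frac{12}{-152} + 2866 = 12 \left(- \frac{1}{152}\right) + 2866 = - \frac{3}{38} + 2866 = \frac{108905}{38}$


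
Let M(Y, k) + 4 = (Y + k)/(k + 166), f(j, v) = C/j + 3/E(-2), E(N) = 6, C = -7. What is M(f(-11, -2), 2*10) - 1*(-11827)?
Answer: 520217/44 ≈ 11823.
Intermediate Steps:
f(j, v) = ½ - 7/j (f(j, v) = -7/j + 3/6 = -7/j + 3*(⅙) = -7/j + ½ = ½ - 7/j)
M(Y, k) = -4 + (Y + k)/(166 + k) (M(Y, k) = -4 + (Y + k)/(k + 166) = -4 + (Y + k)/(166 + k))
M(f(-11, -2), 2*10) - 1*(-11827) = (-664 + (½)*(-14 - 11)/(-11) - 6*10)/(166 + 2*10) - 1*(-11827) = (-664 + (½)*(-1/11)*(-25) - 3*20)/(166 + 20) + 11827 = (-664 + 25/22 - 60)/186 + 11827 = (1/186)*(-15903/22) + 11827 = -171/44 + 11827 = 520217/44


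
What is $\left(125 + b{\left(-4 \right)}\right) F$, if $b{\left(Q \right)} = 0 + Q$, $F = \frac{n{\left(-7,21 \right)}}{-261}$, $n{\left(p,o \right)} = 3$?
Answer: $- \frac{121}{87} \approx -1.3908$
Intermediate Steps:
$F = - \frac{1}{87}$ ($F = \frac{3}{-261} = 3 \left(- \frac{1}{261}\right) = - \frac{1}{87} \approx -0.011494$)
$b{\left(Q \right)} = Q$
$\left(125 + b{\left(-4 \right)}\right) F = \left(125 - 4\right) \left(- \frac{1}{87}\right) = 121 \left(- \frac{1}{87}\right) = - \frac{121}{87}$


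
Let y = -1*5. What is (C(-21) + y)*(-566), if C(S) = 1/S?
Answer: 59996/21 ≈ 2857.0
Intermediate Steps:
y = -5
(C(-21) + y)*(-566) = (1/(-21) - 5)*(-566) = (-1/21 - 5)*(-566) = -106/21*(-566) = 59996/21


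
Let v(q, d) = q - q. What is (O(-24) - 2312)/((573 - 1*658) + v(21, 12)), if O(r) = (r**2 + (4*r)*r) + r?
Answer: -32/5 ≈ -6.4000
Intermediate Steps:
v(q, d) = 0
O(r) = r + 5*r**2 (O(r) = (r**2 + 4*r**2) + r = 5*r**2 + r = r + 5*r**2)
(O(-24) - 2312)/((573 - 1*658) + v(21, 12)) = (-24*(1 + 5*(-24)) - 2312)/((573 - 1*658) + 0) = (-24*(1 - 120) - 2312)/((573 - 658) + 0) = (-24*(-119) - 2312)/(-85 + 0) = (2856 - 2312)/(-85) = 544*(-1/85) = -32/5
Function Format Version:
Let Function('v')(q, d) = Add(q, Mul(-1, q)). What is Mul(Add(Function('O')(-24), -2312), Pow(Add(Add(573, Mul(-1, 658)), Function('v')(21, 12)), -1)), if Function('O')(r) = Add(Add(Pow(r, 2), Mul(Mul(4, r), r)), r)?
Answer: Rational(-32, 5) ≈ -6.4000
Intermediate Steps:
Function('v')(q, d) = 0
Function('O')(r) = Add(r, Mul(5, Pow(r, 2))) (Function('O')(r) = Add(Add(Pow(r, 2), Mul(4, Pow(r, 2))), r) = Add(Mul(5, Pow(r, 2)), r) = Add(r, Mul(5, Pow(r, 2))))
Mul(Add(Function('O')(-24), -2312), Pow(Add(Add(573, Mul(-1, 658)), Function('v')(21, 12)), -1)) = Mul(Add(Mul(-24, Add(1, Mul(5, -24))), -2312), Pow(Add(Add(573, Mul(-1, 658)), 0), -1)) = Mul(Add(Mul(-24, Add(1, -120)), -2312), Pow(Add(Add(573, -658), 0), -1)) = Mul(Add(Mul(-24, -119), -2312), Pow(Add(-85, 0), -1)) = Mul(Add(2856, -2312), Pow(-85, -1)) = Mul(544, Rational(-1, 85)) = Rational(-32, 5)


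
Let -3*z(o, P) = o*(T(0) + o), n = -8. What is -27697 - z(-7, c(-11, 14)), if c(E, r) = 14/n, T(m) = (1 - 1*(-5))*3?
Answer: -83168/3 ≈ -27723.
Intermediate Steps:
T(m) = 18 (T(m) = (1 + 5)*3 = 6*3 = 18)
c(E, r) = -7/4 (c(E, r) = 14/(-8) = 14*(-1/8) = -7/4)
z(o, P) = -o*(18 + o)/3
-27697 - z(-7, c(-11, 14)) = -27697 - (-1)*(-7)*(18 - 7)/3 = -27697 - (-1)*(-7)*11/3 = -27697 - 1*77/3 = -27697 - 77/3 = -83168/3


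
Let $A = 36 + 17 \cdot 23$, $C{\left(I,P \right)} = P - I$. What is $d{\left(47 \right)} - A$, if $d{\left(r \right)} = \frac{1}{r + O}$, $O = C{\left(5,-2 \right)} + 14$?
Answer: $- \frac{23057}{54} \approx -426.98$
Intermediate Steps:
$A = 427$ ($A = 36 + 391 = 427$)
$O = 7$ ($O = \left(-2 - 5\right) + 14 = -7 + 14 = 7$)
$d{\left(r \right)} = \frac{1}{7 + r}$ ($d{\left(r \right)} = \frac{1}{r + 7} = \frac{1}{7 + r}$)
$d{\left(47 \right)} - A = \frac{1}{7 + 47} - 427 = \frac{1}{54} - 427 = - \frac{23057}{54}$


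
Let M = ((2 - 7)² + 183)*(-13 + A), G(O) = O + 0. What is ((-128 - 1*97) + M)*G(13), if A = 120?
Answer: 286403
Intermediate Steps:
G(O) = O
M = 22256 (M = ((2 - 7)² + 183)*(-13 + 120) = ((-5)² + 183)*107 = (25 + 183)*107 = 208*107 = 22256)
((-128 - 1*97) + M)*G(13) = ((-128 - 1*97) + 22256)*13 = ((-128 - 97) + 22256)*13 = (-225 + 22256)*13 = 22031*13 = 286403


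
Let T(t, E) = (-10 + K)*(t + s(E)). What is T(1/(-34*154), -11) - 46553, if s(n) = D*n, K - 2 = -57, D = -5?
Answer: -262470143/5236 ≈ -50128.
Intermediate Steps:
K = -55 (K = 2 - 57 = -55)
s(n) = -5*n
T(t, E) = -65*t + 325*E (T(t, E) = (-10 - 55)*(t - 5*E) = -65*(t - 5*E) = -65*t + 325*E)
T(1/(-34*154), -11) - 46553 = (-65/((-34)*154) + 325*(-11)) - 46553 = (-(-65)/(34*154) - 3575) - 46553 = (-65*(-1/5236) - 3575) - 46553 = (65/5236 - 3575) - 46553 = -18718635/5236 - 46553 = -262470143/5236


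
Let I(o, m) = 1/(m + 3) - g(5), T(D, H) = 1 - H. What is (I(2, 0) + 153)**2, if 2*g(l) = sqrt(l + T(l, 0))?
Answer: 423227/18 - 460*sqrt(6)/3 ≈ 23137.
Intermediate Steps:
g(l) = sqrt(1 + l)/2 (g(l) = sqrt(l + (1 - 1*0))/2 = sqrt(l + (1 + 0))/2 = sqrt(l + 1)/2 = sqrt(1 + l)/2)
I(o, m) = 1/(3 + m) - sqrt(6)/2 (I(o, m) = 1/(m + 3) - sqrt(1 + 5)/2 = 1/(3 + m) - sqrt(6)/2)
(I(2, 0) + 153)**2 = ((2 - 3*sqrt(6) - 1*0*sqrt(6))/(2*(3 + 0)) + 153)**2 = ((1/2)*(2 - 3*sqrt(6) + 0)/3 + 153)**2 = ((1/2)*(1/3)*(2 - 3*sqrt(6)) + 153)**2 = ((1/3 - sqrt(6)/2) + 153)**2 = (460/3 - sqrt(6)/2)**2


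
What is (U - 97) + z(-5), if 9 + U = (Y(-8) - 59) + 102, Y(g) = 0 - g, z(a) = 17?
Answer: -38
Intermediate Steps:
Y(g) = -g
U = 42 (U = -9 + ((-1*(-8) - 59) + 102) = -9 + ((8 - 59) + 102) = -9 + (-51 + 102) = -9 + 51 = 42)
(U - 97) + z(-5) = (42 - 97) + 17 = -55 + 17 = -38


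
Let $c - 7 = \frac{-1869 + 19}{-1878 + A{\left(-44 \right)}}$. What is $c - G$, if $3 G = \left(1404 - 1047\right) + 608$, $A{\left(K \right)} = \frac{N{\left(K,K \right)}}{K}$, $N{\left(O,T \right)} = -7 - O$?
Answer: $- \frac{77795336}{248007} \approx -313.68$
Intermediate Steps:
$A{\left(K \right)} = \frac{-7 - K}{K}$
$c = \frac{660083}{82669}$ ($c = 7 + \frac{-1869 + 19}{-1878 + \frac{-7 - -44}{-44}} = 7 - \frac{1850}{-1878 - \frac{-7 + 44}{44}} = 7 - \frac{1850}{-1878 - \frac{37}{44}} = 7 - \frac{1850}{- \frac{82669}{44}} = 7 - - \frac{81400}{82669} = 7 + \frac{81400}{82669} = \frac{660083}{82669} \approx 7.9846$)
$G = \frac{965}{3}$ ($G = \frac{\left(1404 - 1047\right) + 608}{3} = \frac{357 + 608}{3} = \frac{1}{3} \cdot 965 = \frac{965}{3} \approx 321.67$)
$c - G = \frac{660083}{82669} - \frac{965}{3} = - \frac{77795336}{248007}$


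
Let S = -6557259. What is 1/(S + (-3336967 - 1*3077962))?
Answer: -1/12972188 ≈ -7.7088e-8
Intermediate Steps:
1/(S + (-3336967 - 1*3077962)) = 1/(-6557259 + (-3336967 - 1*3077962)) = 1/(-6557259 + (-3336967 - 3077962)) = 1/(-6557259 - 6414929) = 1/(-12972188) = -1/12972188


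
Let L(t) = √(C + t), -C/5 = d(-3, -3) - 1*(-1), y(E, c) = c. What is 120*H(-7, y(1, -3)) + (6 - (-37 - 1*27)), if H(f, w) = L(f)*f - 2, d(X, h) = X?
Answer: -170 - 840*√3 ≈ -1624.9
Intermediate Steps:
C = 10 (C = -5*(-3 - 1*(-1)) = -5*(-3 + 1) = -5*(-2) = 10)
L(t) = √(10 + t)
H(f, w) = -2 + f*√(10 + f) (H(f, w) = √(10 + f)*f - 2 = f*√(10 + f) - 2 = -2 + f*√(10 + f))
120*H(-7, y(1, -3)) + (6 - (-37 - 1*27)) = 120*(-2 - 7*√(10 - 7)) + (6 - (-37 - 1*27)) = 120*(-2 - 7*√3) + (6 - (-37 - 27)) = (-240 - 840*√3) + (6 - 1*(-64)) = (-240 - 840*√3) + (6 + 64) = (-240 - 840*√3) + 70 = -170 - 840*√3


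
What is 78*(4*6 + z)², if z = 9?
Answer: 84942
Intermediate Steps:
78*(4*6 + z)² = 78*(4*6 + 9)² = 78*(24 + 9)² = 78*33² = 78*1089 = 84942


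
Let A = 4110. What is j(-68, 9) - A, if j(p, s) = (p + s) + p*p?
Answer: 455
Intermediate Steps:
j(p, s) = p + s + p² (j(p, s) = (p + s) + p² = p + s + p²)
j(-68, 9) - A = (-68 + 9 + (-68)²) - 1*4110 = (-68 + 9 + 4624) - 4110 = 4565 - 4110 = 455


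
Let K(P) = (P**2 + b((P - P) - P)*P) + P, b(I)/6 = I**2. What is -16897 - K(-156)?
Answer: 22737419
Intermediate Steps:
b(I) = 6*I**2
K(P) = P + P**2 + 6*P**3 (K(P) = (P**2 + (6*((P - P) - P)**2)*P) + P = (P**2 + (6*(0 - P)**2)*P) + P = (P**2 + (6*(-P)**2)*P) + P = (P**2 + (6*P**2)*P) + P = (P**2 + 6*P**3) + P = P + P**2 + 6*P**3)
-16897 - K(-156) = -16897 - (-156)*(1 - 156 + 6*(-156)**2) = -16897 - (-156)*(1 - 156 + 6*24336) = -16897 - (-156)*(1 - 156 + 146016) = -16897 - (-156)*145861 = -16897 - 1*(-22754316) = -16897 + 22754316 = 22737419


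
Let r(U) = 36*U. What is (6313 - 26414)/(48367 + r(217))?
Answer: -20101/56179 ≈ -0.35780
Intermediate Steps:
(6313 - 26414)/(48367 + r(217)) = (6313 - 26414)/(48367 + 36*217) = -20101/(48367 + 7812) = -20101/56179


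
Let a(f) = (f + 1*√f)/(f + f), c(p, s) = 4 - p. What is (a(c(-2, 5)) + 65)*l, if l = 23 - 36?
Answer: -1703/2 - 13*√6/12 ≈ -854.15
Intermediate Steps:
a(f) = (f + √f)/(2*f) (a(f) = (f + √f)/((2*f)) = (f + √f)*(1/(2*f)) = (f + √f)/(2*f))
l = -13
(a(c(-2, 5)) + 65)*l = ((½ + 1/(2*√(4 - 1*(-2)))) + 65)*(-13) = ((½ + 1/(2*√(4 + 2))) + 65)*(-13) = ((½ + 1/(2*√6)) + 65)*(-13) = ((½ + (√6/6)/2) + 65)*(-13) = ((½ + √6/12) + 65)*(-13) = (131/2 + √6/12)*(-13) = -1703/2 - 13*√6/12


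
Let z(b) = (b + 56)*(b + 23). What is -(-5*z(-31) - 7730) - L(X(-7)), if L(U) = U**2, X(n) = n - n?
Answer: 6730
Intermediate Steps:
X(n) = 0
z(b) = (23 + b)*(56 + b) (z(b) = (56 + b)*(23 + b) = (23 + b)*(56 + b))
-(-5*z(-31) - 7730) - L(X(-7)) = -(-5*(1288 + (-31)**2 + 79*(-31)) - 7730) - 1*0**2 = -(-5*(1288 + 961 - 2449) - 7730) - 1*0 = -(-5*(-200) - 7730) + 0 = -(1000 - 7730) + 0 = -1*(-6730) + 0 = 6730 + 0 = 6730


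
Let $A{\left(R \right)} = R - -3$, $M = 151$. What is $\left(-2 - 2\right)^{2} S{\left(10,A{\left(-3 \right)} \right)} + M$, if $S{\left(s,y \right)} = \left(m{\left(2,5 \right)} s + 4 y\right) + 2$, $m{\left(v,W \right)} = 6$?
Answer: $1143$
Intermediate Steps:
$A{\left(R \right)} = 3 + R$ ($A{\left(R \right)} = R + 3 = 3 + R$)
$S{\left(s,y \right)} = 2 + 4 y + 6 s$ ($S{\left(s,y \right)} = \left(6 s + 4 y\right) + 2 = \left(4 y + 6 s\right) + 2 = 2 + 4 y + 6 s$)
$\left(-2 - 2\right)^{2} S{\left(10,A{\left(-3 \right)} \right)} + M = \left(-2 - 2\right)^{2} \left(2 + 4 \left(3 - 3\right) + 6 \cdot 10\right) + 151 = \left(-4\right)^{2} \left(2 + 4 \cdot 0 + 60\right) + 151 = 16 \left(2 + 0 + 60\right) + 151 = 16 \cdot 62 + 151 = 992 + 151 = 1143$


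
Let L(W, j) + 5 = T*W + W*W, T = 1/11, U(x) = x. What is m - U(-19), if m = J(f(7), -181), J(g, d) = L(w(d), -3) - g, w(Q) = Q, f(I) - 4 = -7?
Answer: 360377/11 ≈ 32762.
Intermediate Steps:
f(I) = -3 (f(I) = 4 - 7 = -3)
T = 1/11 ≈ 0.090909
L(W, j) = -5 + W² + W/11 (L(W, j) = -5 + (W/11 + W*W) = -5 + (W/11 + W²) = -5 + (W² + W/11) = -5 + W² + W/11)
J(g, d) = -5 + d² - g + d/11 (J(g, d) = (-5 + d² + d/11) - g = -5 + d² - g + d/11)
m = 360168/11 (m = -5 + (-181)² - 1*(-3) + (1/11)*(-181) = -5 + 32761 + 3 - 181/11 = 360168/11 ≈ 32743.)
m - U(-19) = 360168/11 - 1*(-19) = 360168/11 + 19 = 360377/11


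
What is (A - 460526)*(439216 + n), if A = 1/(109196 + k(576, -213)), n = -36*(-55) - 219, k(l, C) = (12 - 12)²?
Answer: -22175673704161815/109196 ≈ -2.0308e+11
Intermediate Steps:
k(l, C) = 0 (k(l, C) = 0² = 0)
n = 1761 (n = 1980 - 219 = 1761)
A = 1/109196 (A = 1/(109196 + 0) = 1/109196 ≈ 9.1578e-6)
(A - 460526)*(439216 + n) = (1/109196 - 460526)*(439216 + 1761) = -50287597095/109196*440977 = -22175673704161815/109196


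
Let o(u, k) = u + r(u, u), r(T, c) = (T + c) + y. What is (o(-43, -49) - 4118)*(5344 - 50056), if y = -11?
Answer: 190383696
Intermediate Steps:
r(T, c) = -11 + T + c (r(T, c) = (T + c) - 11 = -11 + T + c)
o(u, k) = -11 + 3*u (o(u, k) = u + (-11 + u + u) = u + (-11 + 2*u) = -11 + 3*u)
(o(-43, -49) - 4118)*(5344 - 50056) = ((-11 + 3*(-43)) - 4118)*(5344 - 50056) = ((-11 - 129) - 4118)*(-44712) = (-140 - 4118)*(-44712) = -4258*(-44712) = 190383696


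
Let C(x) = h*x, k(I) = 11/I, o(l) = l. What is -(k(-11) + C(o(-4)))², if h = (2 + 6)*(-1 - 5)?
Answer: -36481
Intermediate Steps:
h = -48 (h = 8*(-6) = -48)
C(x) = -48*x
-(k(-11) + C(o(-4)))² = -(11/(-11) - 48*(-4))² = -(11*(-1/11) + 192)² = -(-1 + 192)² = -1*191² = -1*36481 = -36481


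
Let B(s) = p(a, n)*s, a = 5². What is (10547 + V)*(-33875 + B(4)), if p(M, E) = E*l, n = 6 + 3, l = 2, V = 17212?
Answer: -938337477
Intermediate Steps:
n = 9
a = 25
p(M, E) = 2*E (p(M, E) = E*2 = 2*E)
B(s) = 18*s (B(s) = (2*9)*s = 18*s)
(10547 + V)*(-33875 + B(4)) = (10547 + 17212)*(-33875 + 18*4) = 27759*(-33875 + 72) = 27759*(-33803) = -938337477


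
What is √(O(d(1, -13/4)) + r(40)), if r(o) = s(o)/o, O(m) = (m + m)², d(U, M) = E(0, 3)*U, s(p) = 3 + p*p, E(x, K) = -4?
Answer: √41630/20 ≈ 10.202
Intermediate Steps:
s(p) = 3 + p²
d(U, M) = -4*U
O(m) = 4*m² (O(m) = (2*m)² = 4*m²)
r(o) = (3 + o²)/o
√(O(d(1, -13/4)) + r(40)) = √(4*(-4*1)² + (40 + 3/40)) = √(4*(-4)² + (40 + 3*(1/40))) = √(4*16 + (40 + 3/40)) = √(64 + 1603/40) = √(4163/40) = √41630/20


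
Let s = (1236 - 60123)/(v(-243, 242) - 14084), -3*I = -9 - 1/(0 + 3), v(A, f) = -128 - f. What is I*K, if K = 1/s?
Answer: 44968/58887 ≈ 0.76363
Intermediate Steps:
I = 28/9 (I = -(-9 - 1/(0 + 3))/3 = -(-9 - 1/3)/3 = -(-9 - 1*⅓)/3 = -(-9 - ⅓)/3 = -⅓*(-28/3) = 28/9 ≈ 3.1111)
s = 6543/1606 (s = (1236 - 60123)/((-128 - 1*242) - 14084) = -58887/((-128 - 242) - 14084) = -58887/(-370 - 14084) = -58887/(-14454) = -58887*(-1/14454) = 6543/1606 ≈ 4.0741)
K = 1606/6543 (K = 1/(6543/1606) = 1606/6543 ≈ 0.24545)
I*K = (28/9)*(1606/6543) = 44968/58887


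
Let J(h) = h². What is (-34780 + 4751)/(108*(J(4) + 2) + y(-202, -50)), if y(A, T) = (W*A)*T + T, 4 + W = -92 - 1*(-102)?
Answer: -30029/62494 ≈ -0.48051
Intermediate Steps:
W = 6 (W = -4 + (-92 - 1*(-102)) = -4 + (-92 + 102) = -4 + 10 = 6)
y(A, T) = T + 6*A*T (y(A, T) = (6*A)*T + T = 6*A*T + T = T + 6*A*T)
(-34780 + 4751)/(108*(J(4) + 2) + y(-202, -50)) = (-34780 + 4751)/(108*(4² + 2) - 50*(1 + 6*(-202))) = -30029/(108*(16 + 2) - 50*(1 - 1212)) = -30029/(108*18 - 50*(-1211)) = -30029/(1944 + 60550) = -30029/62494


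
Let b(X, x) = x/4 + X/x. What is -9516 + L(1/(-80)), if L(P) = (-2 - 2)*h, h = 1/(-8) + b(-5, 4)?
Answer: -19029/2 ≈ -9514.5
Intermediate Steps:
b(X, x) = x/4 + X/x (b(X, x) = x*(¼) + X/x = x/4 + X/x)
h = -3/8 (h = 1/(-8) + ((¼)*4 - 5/4) = -⅛ + (1 - 5*¼) = -⅛ + (1 - 5/4) = -⅛ - ¼ = -3/8 ≈ -0.37500)
L(P) = 3/2 (L(P) = (-2 - 2)*(-3/8) = -4*(-3/8) = 3/2)
-9516 + L(1/(-80)) = -9516 + 3/2 = -19029/2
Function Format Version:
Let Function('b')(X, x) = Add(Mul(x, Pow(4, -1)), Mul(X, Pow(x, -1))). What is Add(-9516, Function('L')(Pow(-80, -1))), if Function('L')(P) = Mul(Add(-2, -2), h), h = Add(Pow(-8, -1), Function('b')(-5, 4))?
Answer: Rational(-19029, 2) ≈ -9514.5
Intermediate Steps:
Function('b')(X, x) = Add(Mul(Rational(1, 4), x), Mul(X, Pow(x, -1))) (Function('b')(X, x) = Add(Mul(x, Rational(1, 4)), Mul(X, Pow(x, -1))) = Add(Mul(Rational(1, 4), x), Mul(X, Pow(x, -1))))
h = Rational(-3, 8) (h = Add(Pow(-8, -1), Add(Mul(Rational(1, 4), 4), Mul(-5, Pow(4, -1)))) = Add(Rational(-1, 8), Add(1, Mul(-5, Rational(1, 4)))) = Add(Rational(-1, 8), Add(1, Rational(-5, 4))) = Add(Rational(-1, 8), Rational(-1, 4)) = Rational(-3, 8) ≈ -0.37500)
Function('L')(P) = Rational(3, 2) (Function('L')(P) = Mul(Add(-2, -2), Rational(-3, 8)) = Mul(-4, Rational(-3, 8)) = Rational(3, 2))
Add(-9516, Function('L')(Pow(-80, -1))) = Add(-9516, Rational(3, 2)) = Rational(-19029, 2)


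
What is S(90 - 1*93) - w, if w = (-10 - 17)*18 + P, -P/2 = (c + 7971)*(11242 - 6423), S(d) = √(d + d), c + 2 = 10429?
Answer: 177320410 + I*√6 ≈ 1.7732e+8 + 2.4495*I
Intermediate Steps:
c = 10427 (c = -2 + 10429 = 10427)
S(d) = √2*√d (S(d) = √(2*d) = √2*√d)
P = -177319924 (P = -2*(10427 + 7971)*(11242 - 6423) = -36796*4819 = -2*88659962 = -177319924)
w = -177320410 (w = (-10 - 17)*18 - 177319924 = -27*18 - 177319924 = -486 - 177319924 = -177320410)
S(90 - 1*93) - w = √2*√(90 - 1*93) - 1*(-177320410) = √2*√(90 - 93) + 177320410 = √2*√(-3) + 177320410 = √2*(I*√3) + 177320410 = I*√6 + 177320410 = 177320410 + I*√6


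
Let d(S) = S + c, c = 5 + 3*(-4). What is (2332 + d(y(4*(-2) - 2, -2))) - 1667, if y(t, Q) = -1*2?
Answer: 656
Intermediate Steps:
y(t, Q) = -2
c = -7 (c = 5 - 12 = -7)
d(S) = -7 + S (d(S) = S - 7 = -7 + S)
(2332 + d(y(4*(-2) - 2, -2))) - 1667 = (2332 + (-7 - 2)) - 1667 = (2332 - 9) - 1667 = 2323 - 1667 = 656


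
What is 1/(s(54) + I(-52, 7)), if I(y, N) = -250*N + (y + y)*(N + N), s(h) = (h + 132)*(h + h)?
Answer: 1/16882 ≈ 5.9235e-5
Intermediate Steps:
s(h) = 2*h*(132 + h) (s(h) = (132 + h)*(2*h) = 2*h*(132 + h))
I(y, N) = -250*N + 4*N*y (I(y, N) = -250*N + (2*y)*(2*N) = -250*N + 4*N*y)
1/(s(54) + I(-52, 7)) = 1/(2*54*(132 + 54) + 2*7*(-125 + 2*(-52))) = 1/(2*54*186 + 2*7*(-125 - 104)) = 1/(20088 + 2*7*(-229)) = 1/(20088 - 3206) = 1/16882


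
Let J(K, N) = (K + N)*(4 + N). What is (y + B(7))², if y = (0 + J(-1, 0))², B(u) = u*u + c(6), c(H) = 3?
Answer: 4624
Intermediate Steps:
J(K, N) = (4 + N)*(K + N)
B(u) = 3 + u² (B(u) = u*u + 3 = u² + 3 = 3 + u²)
y = 16 (y = (0 + (0² + 4*(-1) + 4*0 - 1*0))² = (0 + (0 - 4 + 0 + 0))² = (0 - 4)² = (-4)² = 16)
(y + B(7))² = (16 + (3 + 7²))² = (16 + (3 + 49))² = (16 + 52)² = 68² = 4624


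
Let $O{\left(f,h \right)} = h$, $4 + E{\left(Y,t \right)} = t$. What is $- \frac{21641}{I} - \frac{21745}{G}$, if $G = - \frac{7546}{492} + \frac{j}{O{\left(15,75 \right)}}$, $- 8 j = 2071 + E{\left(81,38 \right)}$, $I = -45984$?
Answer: $\frac{1640541069587}{1421227488} \approx 1154.3$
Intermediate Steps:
$E{\left(Y,t \right)} = -4 + t$
$j = - \frac{2105}{8}$ ($j = - \frac{2071 + \left(-4 + 38\right)}{8} = - \frac{2071 + 34}{8} = \left(- \frac{1}{8}\right) 2105 = - \frac{2105}{8} \approx -263.13$)
$G = - \frac{30907}{1640}$ ($G = - \frac{7546}{492} - \frac{2105}{8 \cdot 75} = \left(-7546\right) \frac{1}{492} - \frac{421}{120} = - \frac{3773}{246} - \frac{421}{120} = - \frac{30907}{1640} \approx -18.846$)
$- \frac{21641}{I} - \frac{21745}{G} = - \frac{21641}{-45984} - \frac{21745}{- \frac{30907}{1640}} = \left(-21641\right) \left(- \frac{1}{45984}\right) - - \frac{35661800}{30907} = \frac{21641}{45984} + \frac{35661800}{30907} = \frac{1640541069587}{1421227488}$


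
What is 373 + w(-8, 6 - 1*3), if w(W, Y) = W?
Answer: 365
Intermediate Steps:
373 + w(-8, 6 - 1*3) = 373 - 8 = 365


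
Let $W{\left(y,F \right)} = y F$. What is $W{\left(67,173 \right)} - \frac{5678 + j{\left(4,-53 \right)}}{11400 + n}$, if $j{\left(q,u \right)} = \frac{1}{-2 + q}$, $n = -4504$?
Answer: $\frac{159851715}{13792} \approx 11590.0$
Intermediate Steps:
$W{\left(y,F \right)} = F y$
$W{\left(67,173 \right)} - \frac{5678 + j{\left(4,-53 \right)}}{11400 + n} = 173 \cdot 67 - \frac{5678 + \frac{1}{-2 + 4}}{11400 - 4504} = 11591 - \frac{5678 + \frac{1}{2}}{6896} = 11591 - \left(5678 + \frac{1}{2}\right) \frac{1}{6896} = 11591 - \frac{11357}{2} \cdot \frac{1}{6896} = 11591 - \frac{11357}{13792} = \frac{159851715}{13792}$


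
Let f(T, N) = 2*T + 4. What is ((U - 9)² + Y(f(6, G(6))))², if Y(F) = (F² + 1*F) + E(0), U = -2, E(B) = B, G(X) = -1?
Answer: 154449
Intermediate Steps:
f(T, N) = 4 + 2*T
Y(F) = F + F² (Y(F) = (F² + 1*F) + 0 = (F² + F) + 0 = (F + F²) + 0 = F + F²)
((U - 9)² + Y(f(6, G(6))))² = ((-2 - 9)² + (4 + 2*6)*(1 + (4 + 2*6)))² = ((-11)² + (4 + 12)*(1 + (4 + 12)))² = (121 + 16*(1 + 16))² = (121 + 16*17)² = (121 + 272)² = 393² = 154449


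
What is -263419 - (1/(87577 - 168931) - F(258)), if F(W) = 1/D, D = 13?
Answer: -21430183067/81354 ≈ -2.6342e+5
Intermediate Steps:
F(W) = 1/13
-263419 - (1/(87577 - 168931) - F(258)) = -263419 - (1/(87577 - 168931) - 1*1/13) = -263419 - (1/(-81354) - 1/13) = -263419 - (-1/81354 - 1/13) = -263419 - 1*(-6259/81354) = -263419 + 6259/81354 = -21430183067/81354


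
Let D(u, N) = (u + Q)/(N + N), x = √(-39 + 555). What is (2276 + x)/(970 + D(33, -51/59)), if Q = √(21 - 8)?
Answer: 433021518/180915323 + 3009*√1677/2351899199 + 380511*√129/180915323 + 3424242*√13/2351899199 ≈ 2.4227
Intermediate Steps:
Q = √13 ≈ 3.6056
x = 2*√129 (x = √516 = 2*√129 ≈ 22.716)
D(u, N) = (u + √13)/(2*N) (D(u, N) = (u + √13)/(N + N) = (u + √13)/((2*N)) = (u + √13)*(1/(2*N)) = (u + √13)/(2*N))
(2276 + x)/(970 + D(33, -51/59)) = (2276 + 2*√129)/(970 + (33 + √13)/(2*((-51/59)))) = (2276 + 2*√129)/(970 + (33 + √13)/(2*((-51*1/59)))) = (2276 + 2*√129)/(970 + (33 + √13)/(2*(-51/59))) = (2276 + 2*√129)/(970 + (½)*(-59/51)*(33 + √13)) = (2276 + 2*√129)/(970 + (-649/34 - 59*√13/102)) = (2276 + 2*√129)/(32331/34 - 59*√13/102)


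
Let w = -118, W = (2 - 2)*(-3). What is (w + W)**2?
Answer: 13924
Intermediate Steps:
W = 0 (W = 0*(-3) = 0)
(w + W)**2 = (-118 + 0)**2 = (-118)**2 = 13924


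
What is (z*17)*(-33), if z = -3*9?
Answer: 15147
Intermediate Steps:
z = -27
(z*17)*(-33) = -27*17*(-33) = -459*(-33) = 15147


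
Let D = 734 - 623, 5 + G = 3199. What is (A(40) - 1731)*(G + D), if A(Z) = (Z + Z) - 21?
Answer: -5525960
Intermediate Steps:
G = 3194 (G = -5 + 3199 = 3194)
D = 111
A(Z) = -21 + 2*Z (A(Z) = 2*Z - 21 = -21 + 2*Z)
(A(40) - 1731)*(G + D) = ((-21 + 2*40) - 1731)*(3194 + 111) = ((-21 + 80) - 1731)*3305 = (59 - 1731)*3305 = -1672*3305 = -5525960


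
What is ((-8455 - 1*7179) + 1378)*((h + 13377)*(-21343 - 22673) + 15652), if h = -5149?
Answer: 5162781830976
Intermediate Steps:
((-8455 - 1*7179) + 1378)*((h + 13377)*(-21343 - 22673) + 15652) = ((-8455 - 1*7179) + 1378)*((-5149 + 13377)*(-21343 - 22673) + 15652) = ((-8455 - 7179) + 1378)*(8228*(-44016) + 15652) = (-15634 + 1378)*(-362163648 + 15652) = -14256*(-362147996) = 5162781830976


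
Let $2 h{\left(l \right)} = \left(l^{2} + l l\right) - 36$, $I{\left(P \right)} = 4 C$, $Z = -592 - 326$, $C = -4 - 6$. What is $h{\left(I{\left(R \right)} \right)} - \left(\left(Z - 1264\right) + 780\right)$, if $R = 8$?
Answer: $2984$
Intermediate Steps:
$C = -10$ ($C = -4 - 6 = -10$)
$Z = -918$ ($Z = -592 - 326 = -918$)
$I{\left(P \right)} = -40$ ($I{\left(P \right)} = 4 \left(-10\right) = -40$)
$h{\left(l \right)} = -18 + l^{2}$ ($h{\left(l \right)} = \frac{\left(l^{2} + l l\right) - 36}{2} = \frac{\left(l^{2} + l^{2}\right) - 36}{2} = \frac{2 l^{2} - 36}{2} = \frac{-36 + 2 l^{2}}{2} = -18 + l^{2}$)
$h{\left(I{\left(R \right)} \right)} - \left(\left(Z - 1264\right) + 780\right) = \left(-18 + \left(-40\right)^{2}\right) - \left(\left(-918 - 1264\right) + 780\right) = \left(-18 + 1600\right) - \left(-2182 + 780\right) = 1582 - -1402 = 1582 + 1402 = 2984$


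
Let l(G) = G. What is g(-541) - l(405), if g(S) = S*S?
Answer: 292276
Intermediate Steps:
g(S) = S**2
g(-541) - l(405) = (-541)**2 - 1*405 = 292681 - 405 = 292276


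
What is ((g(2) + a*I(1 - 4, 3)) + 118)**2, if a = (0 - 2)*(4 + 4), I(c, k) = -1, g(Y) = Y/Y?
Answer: 18225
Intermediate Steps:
g(Y) = 1
a = -16 (a = -2*8 = -16)
((g(2) + a*I(1 - 4, 3)) + 118)**2 = ((1 - 16*(-1)) + 118)**2 = ((1 + 16) + 118)**2 = (17 + 118)**2 = 135**2 = 18225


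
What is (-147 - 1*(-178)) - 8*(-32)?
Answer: 287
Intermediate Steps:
(-147 - 1*(-178)) - 8*(-32) = (-147 + 178) - 1*(-256) = 31 + 256 = 287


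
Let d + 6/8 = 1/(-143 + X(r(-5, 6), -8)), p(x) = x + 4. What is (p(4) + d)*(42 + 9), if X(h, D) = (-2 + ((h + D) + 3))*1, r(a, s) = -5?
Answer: 229041/620 ≈ 369.42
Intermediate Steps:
X(h, D) = 1 + D + h (X(h, D) = (-2 + ((D + h) + 3))*1 = (-2 + (3 + D + h))*1 = (1 + D + h)*1 = 1 + D + h)
p(x) = 4 + x
d = -469/620 (d = -3/4 + 1/(-143 + (1 - 8 - 5)) = -3/4 + 1/(-143 - 12) = -3/4 + 1/(-155) = -3/4 - 1/155 = -469/620 ≈ -0.75645)
(p(4) + d)*(42 + 9) = ((4 + 4) - 469/620)*(42 + 9) = (8 - 469/620)*51 = (4491/620)*51 = 229041/620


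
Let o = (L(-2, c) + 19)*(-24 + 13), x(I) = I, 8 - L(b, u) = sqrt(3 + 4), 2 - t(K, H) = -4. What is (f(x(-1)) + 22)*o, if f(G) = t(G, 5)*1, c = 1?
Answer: -8316 + 308*sqrt(7) ≈ -7501.1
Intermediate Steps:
t(K, H) = 6 (t(K, H) = 2 - 1*(-4) = 2 + 4 = 6)
L(b, u) = 8 - sqrt(7) (L(b, u) = 8 - sqrt(3 + 4) = 8 - sqrt(7))
f(G) = 6 (f(G) = 6*1 = 6)
o = -297 + 11*sqrt(7) (o = ((8 - sqrt(7)) + 19)*(-24 + 13) = (27 - sqrt(7))*(-11) = -297 + 11*sqrt(7) ≈ -267.90)
(f(x(-1)) + 22)*o = (6 + 22)*(-297 + 11*sqrt(7)) = 28*(-297 + 11*sqrt(7)) = -8316 + 308*sqrt(7)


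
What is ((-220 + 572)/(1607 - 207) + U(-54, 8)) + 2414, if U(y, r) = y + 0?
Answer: 413044/175 ≈ 2360.3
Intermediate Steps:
U(y, r) = y
((-220 + 572)/(1607 - 207) + U(-54, 8)) + 2414 = ((-220 + 572)/(1607 - 207) - 54) + 2414 = (352/1400 - 54) + 2414 = (352*(1/1400) - 54) + 2414 = (44/175 - 54) + 2414 = -9406/175 + 2414 = 413044/175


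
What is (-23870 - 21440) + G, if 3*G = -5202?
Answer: -47044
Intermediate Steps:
G = -1734 (G = (⅓)*(-5202) = -1734)
(-23870 - 21440) + G = (-23870 - 21440) - 1734 = -45310 - 1734 = -47044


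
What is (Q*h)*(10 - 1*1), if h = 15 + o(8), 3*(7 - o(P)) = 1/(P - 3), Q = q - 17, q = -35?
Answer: -51324/5 ≈ -10265.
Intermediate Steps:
Q = -52 (Q = -35 - 17 = -52)
o(P) = 7 - 1/(3*(-3 + P)) (o(P) = 7 - 1/(3*(P - 3)) = 7 - 1/(3*(-3 + P)))
h = 329/15 (h = 15 + (-64 + 21*8)/(3*(-3 + 8)) = 15 + (⅓)*(-64 + 168)/5 = 15 + (⅓)*(⅕)*104 = 15 + 104/15 = 329/15 ≈ 21.933)
(Q*h)*(10 - 1*1) = (-52*329/15)*(10 - 1*1) = -17108*(10 - 1)/15 = -17108/15*9 = -51324/5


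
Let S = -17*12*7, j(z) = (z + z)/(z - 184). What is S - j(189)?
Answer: -7518/5 ≈ -1503.6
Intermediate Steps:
j(z) = 2*z/(-184 + z) (j(z) = (2*z)/(-184 + z) = 2*z/(-184 + z))
S = -1428 (S = -204*7 = -1428)
S - j(189) = -1428 - 2*189/(-184 + 189) = -1428 - 2*189/5 = -1428 - 1*378/5 = -1428 - 378/5 = -7518/5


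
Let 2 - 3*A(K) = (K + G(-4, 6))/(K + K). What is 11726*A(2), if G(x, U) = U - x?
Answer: -11726/3 ≈ -3908.7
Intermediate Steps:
A(K) = ⅔ - (10 + K)/(6*K) (A(K) = ⅔ - (K + (6 - 1*(-4)))/(3*(K + K)) = ⅔ - (K + (6 + 4))/(3*(2*K)) = ⅔ - (K + 10)*1/(2*K)/3 = ⅔ - (10 + K)*1/(2*K)/3 = ⅔ - (10 + K)/(6*K))
11726*A(2) = 11726*((⅙)*(-10 + 3*2)/2) = 11726*((⅙)*(½)*(-10 + 6)) = 11726*((⅙)*(½)*(-4)) = 11726*(-⅓) = -11726/3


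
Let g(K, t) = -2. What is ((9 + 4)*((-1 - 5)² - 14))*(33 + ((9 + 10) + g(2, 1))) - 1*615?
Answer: 13685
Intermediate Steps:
((9 + 4)*((-1 - 5)² - 14))*(33 + ((9 + 10) + g(2, 1))) - 1*615 = ((9 + 4)*((-1 - 5)² - 14))*(33 + ((9 + 10) - 2)) - 1*615 = (13*((-6)² - 14))*(33 + (19 - 2)) - 615 = (13*(36 - 14))*(33 + 17) - 615 = (13*22)*50 - 615 = 286*50 - 615 = 14300 - 615 = 13685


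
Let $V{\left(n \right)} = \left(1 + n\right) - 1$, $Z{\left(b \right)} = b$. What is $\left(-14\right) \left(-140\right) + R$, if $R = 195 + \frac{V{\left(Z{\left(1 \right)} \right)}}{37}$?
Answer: $\frac{79736}{37} \approx 2155.0$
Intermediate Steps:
$V{\left(n \right)} = n$
$R = \frac{7216}{37}$ ($R = 195 + 1 \cdot \frac{1}{37} = 195 + \frac{1}{37} = \frac{7216}{37} \approx 195.03$)
$\left(-14\right) \left(-140\right) + R = \left(-14\right) \left(-140\right) + \frac{7216}{37} = 1960 + \frac{7216}{37} = \frac{79736}{37}$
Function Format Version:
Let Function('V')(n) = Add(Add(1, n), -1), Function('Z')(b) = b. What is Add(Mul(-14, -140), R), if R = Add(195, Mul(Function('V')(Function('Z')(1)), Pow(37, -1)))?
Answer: Rational(79736, 37) ≈ 2155.0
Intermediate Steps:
Function('V')(n) = n
R = Rational(7216, 37) (R = Add(195, Mul(1, Pow(37, -1))) = Add(195, Mul(1, Rational(1, 37))) = Add(195, Rational(1, 37)) = Rational(7216, 37) ≈ 195.03)
Add(Mul(-14, -140), R) = Add(Mul(-14, -140), Rational(7216, 37)) = Add(1960, Rational(7216, 37)) = Rational(79736, 37)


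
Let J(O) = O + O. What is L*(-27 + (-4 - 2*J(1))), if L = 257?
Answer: -8995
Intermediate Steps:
J(O) = 2*O
L*(-27 + (-4 - 2*J(1))) = 257*(-27 + (-4 - 4)) = 257*(-27 - 8) = 257*(-35) = -8995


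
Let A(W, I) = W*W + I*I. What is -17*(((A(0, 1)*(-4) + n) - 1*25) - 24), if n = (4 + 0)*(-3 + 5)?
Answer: 765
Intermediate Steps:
n = 8 (n = 4*2 = 8)
A(W, I) = I² + W² (A(W, I) = W² + I² = I² + W²)
-17*(((A(0, 1)*(-4) + n) - 1*25) - 24) = -17*((((1² + 0²)*(-4) + 8) - 1*25) - 24) = -17*((((1 + 0)*(-4) + 8) - 25) - 24) = -17*(((1*(-4) + 8) - 25) - 24) = -17*(((-4 + 8) - 25) - 24) = -17*((4 - 25) - 24) = -17*(-21 - 24) = -17*(-45) = 765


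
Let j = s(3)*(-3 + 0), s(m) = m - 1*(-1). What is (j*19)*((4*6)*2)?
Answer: -10944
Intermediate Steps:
s(m) = 1 + m (s(m) = m + 1 = 1 + m)
j = -12 (j = (1 + 3)*(-3 + 0) = 4*(-3) = -12)
(j*19)*((4*6)*2) = (-12*19)*((4*6)*2) = -5472*2 = -228*48 = -10944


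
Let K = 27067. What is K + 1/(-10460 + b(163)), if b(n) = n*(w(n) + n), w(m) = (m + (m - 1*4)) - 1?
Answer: 1852248945/68432 ≈ 27067.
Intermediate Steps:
w(m) = -5 + 2*m (w(m) = (m + (m - 4)) - 1 = (m + (-4 + m)) - 1 = (-4 + 2*m) - 1 = -5 + 2*m)
b(n) = n*(-5 + 3*n) (b(n) = n*((-5 + 2*n) + n) = n*(-5 + 3*n))
K + 1/(-10460 + b(163)) = 27067 + 1/(-10460 + 163*(-5 + 3*163)) = 27067 + 1/(-10460 + 163*(-5 + 489)) = 27067 + 1/(-10460 + 163*484) = 27067 + 1/(-10460 + 78892) = 27067 + 1/68432 = 1852248945/68432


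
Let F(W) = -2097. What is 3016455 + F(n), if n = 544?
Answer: 3014358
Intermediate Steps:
3016455 + F(n) = 3016455 - 2097 = 3014358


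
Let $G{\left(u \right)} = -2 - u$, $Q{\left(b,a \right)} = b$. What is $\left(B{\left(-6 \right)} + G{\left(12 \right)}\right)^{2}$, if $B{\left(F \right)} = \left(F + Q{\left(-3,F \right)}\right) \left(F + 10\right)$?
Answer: $2500$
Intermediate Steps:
$B{\left(F \right)} = \left(-3 + F\right) \left(10 + F\right)$ ($B{\left(F \right)} = \left(F - 3\right) \left(F + 10\right) = \left(-3 + F\right) \left(10 + F\right)$)
$\left(B{\left(-6 \right)} + G{\left(12 \right)}\right)^{2} = \left(\left(-30 + \left(-6\right)^{2} + 7 \left(-6\right)\right) - 14\right)^{2} = \left(\left(-30 + 36 - 42\right) - 14\right)^{2} = \left(-36 - 14\right)^{2} = \left(-50\right)^{2} = 2500$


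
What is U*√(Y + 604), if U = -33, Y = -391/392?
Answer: -33*√472754/28 ≈ -810.35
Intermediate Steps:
Y = -391/392 (Y = -391*1/392 = -391/392 ≈ -0.99745)
U*√(Y + 604) = -33*√(-391/392 + 604) = -33*√472754/28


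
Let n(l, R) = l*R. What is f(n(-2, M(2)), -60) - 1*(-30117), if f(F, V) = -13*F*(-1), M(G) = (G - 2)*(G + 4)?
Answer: 30117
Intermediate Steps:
M(G) = (-2 + G)*(4 + G)
n(l, R) = R*l
f(F, V) = 13*F (f(F, V) = -(-13)*F = 13*F)
f(n(-2, M(2)), -60) - 1*(-30117) = 13*((-8 + 2**2 + 2*2)*(-2)) - 1*(-30117) = 13*((-8 + 4 + 4)*(-2)) + 30117 = 13*(0*(-2)) + 30117 = 13*0 + 30117 = 0 + 30117 = 30117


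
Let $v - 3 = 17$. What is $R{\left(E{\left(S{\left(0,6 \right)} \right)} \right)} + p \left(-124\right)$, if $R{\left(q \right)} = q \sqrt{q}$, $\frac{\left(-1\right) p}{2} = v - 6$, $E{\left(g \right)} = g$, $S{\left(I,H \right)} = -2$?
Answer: $3472 - 2 i \sqrt{2} \approx 3472.0 - 2.8284 i$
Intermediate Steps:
$v = 20$ ($v = 3 + 17 = 20$)
$p = -28$ ($p = - 2 \left(20 - 6\right) = \left(-2\right) 14 = -28$)
$R{\left(q \right)} = q^{\frac{3}{2}}$
$R{\left(E{\left(S{\left(0,6 \right)} \right)} \right)} + p \left(-124\right) = \left(-2\right)^{\frac{3}{2}} - -3472 = - 2 i \sqrt{2} + 3472 = 3472 - 2 i \sqrt{2}$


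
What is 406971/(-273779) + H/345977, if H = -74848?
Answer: -161294416259/94721237083 ≈ -1.7028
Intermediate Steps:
406971/(-273779) + H/345977 = 406971/(-273779) - 74848/345977 = 406971*(-1/273779) - 74848*1/345977 = -406971/273779 - 74848/345977 = -161294416259/94721237083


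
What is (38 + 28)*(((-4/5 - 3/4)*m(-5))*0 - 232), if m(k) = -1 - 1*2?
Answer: -15312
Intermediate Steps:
m(k) = -3 (m(k) = -1 - 2 = -3)
(38 + 28)*(((-4/5 - 3/4)*m(-5))*0 - 232) = (38 + 28)*(((-4/5 - 3/4)*(-3))*0 - 232) = 66*(((-4*⅕ - 3*¼)*(-3))*0 - 232) = 66*(((-⅘ - ¾)*(-3))*0 - 232) = 66*(-31/20*(-3)*0 - 232) = 66*((93/20)*0 - 232) = 66*(0 - 232) = 66*(-232) = -15312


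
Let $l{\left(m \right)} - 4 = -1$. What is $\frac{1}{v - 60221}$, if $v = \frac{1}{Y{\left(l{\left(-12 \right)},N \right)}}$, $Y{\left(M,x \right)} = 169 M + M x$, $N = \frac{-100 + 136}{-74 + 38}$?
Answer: $- \frac{504}{30351383} \approx -1.6606 \cdot 10^{-5}$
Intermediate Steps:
$l{\left(m \right)} = 3$ ($l{\left(m \right)} = 4 - 1 = 3$)
$N = -1$ ($N = \frac{36}{-36} = 36 \left(- \frac{1}{36}\right) = -1$)
$v = \frac{1}{504}$ ($v = \frac{1}{3 \left(169 - 1\right)} = \frac{1}{3 \cdot 168} = \frac{1}{504} \approx 0.0019841$)
$\frac{1}{v - 60221} = \frac{1}{\frac{1}{504} - 60221} = \frac{1}{- \frac{30351383}{504}} = - \frac{504}{30351383}$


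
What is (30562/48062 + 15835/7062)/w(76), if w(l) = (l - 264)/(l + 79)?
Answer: -10815574655/4557843048 ≈ -2.3730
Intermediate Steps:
w(l) = (-264 + l)/(79 + l)
(30562/48062 + 15835/7062)/w(76) = (30562/48062 + 15835/7062)/(((-264 + 76)/(79 + 76))) = (30562*(1/48062) + 15835*(1/7062))/((-188/155)) = (2183/3433 + 15835/7062)/(((1/155)*(-188))) = 69777901/(24243846*(-188/155)) = (69777901/24243846)*(-155/188) = -10815574655/4557843048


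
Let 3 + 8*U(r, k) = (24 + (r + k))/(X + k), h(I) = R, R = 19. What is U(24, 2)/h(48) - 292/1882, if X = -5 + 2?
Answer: -72065/143032 ≈ -0.50384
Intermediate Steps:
X = -3
h(I) = 19
U(r, k) = -3/8 + (24 + k + r)/(8*(-3 + k)) (U(r, k) = -3/8 + ((24 + (r + k))/(-3 + k))/8 = -3/8 + ((24 + (k + r))/(-3 + k))/8 = -3/8 + ((24 + k + r)/(-3 + k))/8 = -3/8 + (24 + k + r)/(8*(-3 + k)))
U(24, 2)/h(48) - 292/1882 = ((33 + 24 - 2*2)/(8*(-3 + 2)))/19 - 292/1882 = ((1/8)*(33 + 24 - 4)/(-1))*(1/19) - 292*1/1882 = ((1/8)*(-1)*53)*(1/19) - 146/941 = -53/8*1/19 - 146/941 = -53/152 - 146/941 = -72065/143032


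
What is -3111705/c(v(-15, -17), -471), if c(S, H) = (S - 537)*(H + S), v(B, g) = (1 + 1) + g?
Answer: -345745/29808 ≈ -11.599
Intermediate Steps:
v(B, g) = 2 + g
c(S, H) = (-537 + S)*(H + S)
-3111705/c(v(-15, -17), -471) = -3111705/((2 - 17)**2 - 537*(-471) - 537*(2 - 17) - 471*(2 - 17)) = -3111705/((-15)**2 + 252927 - 537*(-15) - 471*(-15)) = -3111705/(225 + 252927 + 8055 + 7065) = -3111705/268272 = -3111705*1/268272 = -345745/29808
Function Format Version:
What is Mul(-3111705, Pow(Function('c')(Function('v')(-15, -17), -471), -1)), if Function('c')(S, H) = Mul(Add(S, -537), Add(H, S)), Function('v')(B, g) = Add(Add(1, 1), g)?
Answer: Rational(-345745, 29808) ≈ -11.599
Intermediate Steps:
Function('v')(B, g) = Add(2, g)
Function('c')(S, H) = Mul(Add(-537, S), Add(H, S))
Mul(-3111705, Pow(Function('c')(Function('v')(-15, -17), -471), -1)) = Mul(-3111705, Pow(Add(Pow(Add(2, -17), 2), Mul(-537, -471), Mul(-537, Add(2, -17)), Mul(-471, Add(2, -17))), -1)) = Mul(-3111705, Pow(Add(Pow(-15, 2), 252927, Mul(-537, -15), Mul(-471, -15)), -1)) = Mul(-3111705, Pow(Add(225, 252927, 8055, 7065), -1)) = Mul(-3111705, Pow(268272, -1)) = Mul(-3111705, Rational(1, 268272)) = Rational(-345745, 29808)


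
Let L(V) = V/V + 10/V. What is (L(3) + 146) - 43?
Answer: 322/3 ≈ 107.33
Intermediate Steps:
L(V) = 1 + 10/V
(L(3) + 146) - 43 = ((10 + 3)/3 + 146) - 43 = ((⅓)*13 + 146) - 43 = (13/3 + 146) - 43 = 451/3 - 43 = 322/3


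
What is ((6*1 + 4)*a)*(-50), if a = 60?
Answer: -30000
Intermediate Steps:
((6*1 + 4)*a)*(-50) = ((6*1 + 4)*60)*(-50) = ((6 + 4)*60)*(-50) = (10*60)*(-50) = 600*(-50) = -30000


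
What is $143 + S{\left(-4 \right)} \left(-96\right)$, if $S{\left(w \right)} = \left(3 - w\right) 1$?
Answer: $-529$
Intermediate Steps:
$S{\left(w \right)} = 3 - w$
$143 + S{\left(-4 \right)} \left(-96\right) = 143 + \left(3 - -4\right) \left(-96\right) = 143 + \left(3 + 4\right) \left(-96\right) = 143 + 7 \left(-96\right) = 143 - 672 = -529$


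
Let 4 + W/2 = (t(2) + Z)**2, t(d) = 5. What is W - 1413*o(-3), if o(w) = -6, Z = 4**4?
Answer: 144712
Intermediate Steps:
Z = 256
W = 136234 (W = -8 + 2*(5 + 256)**2 = -8 + 2*261**2 = -8 + 2*68121 = -8 + 136242 = 136234)
W - 1413*o(-3) = 136234 - 1413*(-6) = 136234 + 8478 = 144712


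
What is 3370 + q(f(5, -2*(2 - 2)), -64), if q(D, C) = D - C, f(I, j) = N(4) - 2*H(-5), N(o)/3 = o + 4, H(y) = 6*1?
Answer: 3446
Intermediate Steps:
H(y) = 6
N(o) = 12 + 3*o (N(o) = 3*(o + 4) = 3*(4 + o) = 12 + 3*o)
f(I, j) = 12 (f(I, j) = (12 + 3*4) - 2*6 = (12 + 12) - 12 = 24 - 12 = 12)
3370 + q(f(5, -2*(2 - 2)), -64) = 3370 + (12 - 1*(-64)) = 3370 + (12 + 64) = 3370 + 76 = 3446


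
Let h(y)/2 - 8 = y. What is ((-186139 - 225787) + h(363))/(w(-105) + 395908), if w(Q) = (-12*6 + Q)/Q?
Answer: -14391440/13856839 ≈ -1.0386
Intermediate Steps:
h(y) = 16 + 2*y
w(Q) = (-72 + Q)/Q
((-186139 - 225787) + h(363))/(w(-105) + 395908) = ((-186139 - 225787) + (16 + 2*363))/((-72 - 105)/(-105) + 395908) = (-411926 + (16 + 726))/(-1/105*(-177) + 395908) = (-411926 + 742)/(59/35 + 395908) = -411184/13856839/35 = -411184*35/13856839 = -14391440/13856839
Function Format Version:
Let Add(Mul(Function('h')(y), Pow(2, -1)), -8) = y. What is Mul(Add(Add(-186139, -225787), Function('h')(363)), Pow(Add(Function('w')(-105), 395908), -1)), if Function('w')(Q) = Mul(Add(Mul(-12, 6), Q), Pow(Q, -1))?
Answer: Rational(-14391440, 13856839) ≈ -1.0386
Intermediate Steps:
Function('h')(y) = Add(16, Mul(2, y))
Function('w')(Q) = Mul(Pow(Q, -1), Add(-72, Q)) (Function('w')(Q) = Mul(Add(-72, Q), Pow(Q, -1)) = Mul(Pow(Q, -1), Add(-72, Q)))
Mul(Add(Add(-186139, -225787), Function('h')(363)), Pow(Add(Function('w')(-105), 395908), -1)) = Mul(Add(Add(-186139, -225787), Add(16, Mul(2, 363))), Pow(Add(Mul(Pow(-105, -1), Add(-72, -105)), 395908), -1)) = Mul(Add(-411926, Add(16, 726)), Pow(Add(Mul(Rational(-1, 105), -177), 395908), -1)) = Mul(Add(-411926, 742), Pow(Add(Rational(59, 35), 395908), -1)) = Mul(-411184, Pow(Rational(13856839, 35), -1)) = Mul(-411184, Rational(35, 13856839)) = Rational(-14391440, 13856839)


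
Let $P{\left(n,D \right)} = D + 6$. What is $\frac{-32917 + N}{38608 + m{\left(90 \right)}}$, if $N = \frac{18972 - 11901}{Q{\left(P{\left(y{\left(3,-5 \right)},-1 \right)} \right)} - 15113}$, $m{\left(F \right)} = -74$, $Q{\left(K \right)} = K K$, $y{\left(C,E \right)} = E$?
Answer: $- \frac{496658767}{581400992} \approx -0.85425$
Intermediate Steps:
$P{\left(n,D \right)} = 6 + D$
$Q{\left(K \right)} = K^{2}$
$N = - \frac{7071}{15088}$ ($N = \frac{18972 - 11901}{\left(6 - 1\right)^{2} - 15113} = \frac{7071}{5^{2} - 15113} = \frac{7071}{25 - 15113} = \frac{7071}{-15088} = 7071 \left(- \frac{1}{15088}\right) = - \frac{7071}{15088} \approx -0.46865$)
$\frac{-32917 + N}{38608 + m{\left(90 \right)}} = \frac{-32917 - \frac{7071}{15088}}{38608 - 74} = - \frac{496658767}{15088 \cdot 38534} = \left(- \frac{496658767}{15088}\right) \frac{1}{38534} = - \frac{496658767}{581400992}$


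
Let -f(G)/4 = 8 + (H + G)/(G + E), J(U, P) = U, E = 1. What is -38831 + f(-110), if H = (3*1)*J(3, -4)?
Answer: -4236471/109 ≈ -38867.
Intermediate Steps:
H = 9 (H = (3*1)*3 = 3*3 = 9)
f(G) = -32 - 4*(9 + G)/(1 + G) (f(G) = -4*(8 + (9 + G)/(G + 1)) = -4*(8 + (9 + G)/(1 + G)) = -32 - 4*(9 + G)/(1 + G))
-38831 + f(-110) = -38831 + 4*(-17 - 9*(-110))/(1 - 110) = -38831 + 4*(-17 + 990)/(-109) = -38831 + 4*(-1/109)*973 = -38831 - 3892/109 = -4236471/109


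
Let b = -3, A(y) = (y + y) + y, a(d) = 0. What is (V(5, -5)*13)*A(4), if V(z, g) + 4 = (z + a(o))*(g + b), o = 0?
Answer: -6864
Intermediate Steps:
A(y) = 3*y (A(y) = 2*y + y = 3*y)
V(z, g) = -4 + z*(-3 + g) (V(z, g) = -4 + (z + 0)*(g - 3) = -4 + z*(-3 + g))
(V(5, -5)*13)*A(4) = ((-4 - 3*5 - 5*5)*13)*(3*4) = ((-4 - 15 - 25)*13)*12 = -44*13*12 = -572*12 = -6864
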